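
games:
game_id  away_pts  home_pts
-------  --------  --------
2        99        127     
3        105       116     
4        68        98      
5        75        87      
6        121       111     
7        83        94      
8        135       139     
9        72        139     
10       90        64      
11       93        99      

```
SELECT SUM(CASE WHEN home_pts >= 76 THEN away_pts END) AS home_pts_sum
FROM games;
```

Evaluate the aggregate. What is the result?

game_id=2: ✓ → 99
game_id=3: ✓ → 105
game_id=4: ✓ → 68
game_id=5: ✓ → 75
game_id=6: ✓ → 121
game_id=7: ✓ → 83
game_id=8: ✓ → 135
game_id=9: ✓ → 72
game_id=10: ✗
game_id=11: ✓ → 93
home_pts_sum = 99 + 105 + 68 + 75 + 121 + 83 + 135 + 72 + 93 = 851

851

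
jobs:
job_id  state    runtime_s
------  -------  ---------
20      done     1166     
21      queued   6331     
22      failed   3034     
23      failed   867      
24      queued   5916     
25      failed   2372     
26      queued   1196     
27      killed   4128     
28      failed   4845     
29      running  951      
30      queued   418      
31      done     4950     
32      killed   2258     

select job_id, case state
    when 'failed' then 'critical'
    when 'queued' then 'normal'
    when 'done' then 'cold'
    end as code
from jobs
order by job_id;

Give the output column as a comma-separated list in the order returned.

job_id=20: state='done' → cold
job_id=21: state='queued' → normal
job_id=22: state='failed' → critical
job_id=23: state='failed' → critical
job_id=24: state='queued' → normal
job_id=25: state='failed' → critical
job_id=26: state='queued' → normal
job_id=27: (no match → NULL) → NULL
job_id=28: state='failed' → critical
job_id=29: (no match → NULL) → NULL
job_id=30: state='queued' → normal
job_id=31: state='done' → cold
job_id=32: (no match → NULL) → NULL

cold, normal, critical, critical, normal, critical, normal, NULL, critical, NULL, normal, cold, NULL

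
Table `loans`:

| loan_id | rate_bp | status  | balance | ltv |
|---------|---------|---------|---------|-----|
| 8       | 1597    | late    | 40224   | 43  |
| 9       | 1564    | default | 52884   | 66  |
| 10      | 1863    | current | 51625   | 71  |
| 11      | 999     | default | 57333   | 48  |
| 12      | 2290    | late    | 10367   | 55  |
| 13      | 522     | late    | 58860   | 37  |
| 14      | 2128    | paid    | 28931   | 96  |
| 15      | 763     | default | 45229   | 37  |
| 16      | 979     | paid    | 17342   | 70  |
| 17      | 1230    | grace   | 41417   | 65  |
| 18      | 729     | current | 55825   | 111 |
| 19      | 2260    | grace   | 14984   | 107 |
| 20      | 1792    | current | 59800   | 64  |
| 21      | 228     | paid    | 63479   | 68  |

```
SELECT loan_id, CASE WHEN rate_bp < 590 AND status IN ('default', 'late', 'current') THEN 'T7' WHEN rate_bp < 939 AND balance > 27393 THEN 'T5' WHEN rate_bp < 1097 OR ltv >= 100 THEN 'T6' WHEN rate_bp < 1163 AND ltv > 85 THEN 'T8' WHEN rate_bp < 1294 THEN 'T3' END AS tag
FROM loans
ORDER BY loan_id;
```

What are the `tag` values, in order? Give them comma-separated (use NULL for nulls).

NULL, NULL, NULL, T6, NULL, T7, NULL, T5, T6, T3, T5, T6, NULL, T5

loan_id=8: (no match → NULL) → NULL
loan_id=9: (no match → NULL) → NULL
loan_id=10: (no match → NULL) → NULL
loan_id=11: rate_bp < 1097 OR ltv >= 100 → T6
loan_id=12: (no match → NULL) → NULL
loan_id=13: rate_bp < 590 AND status IN ('default', 'late', 'current') → T7
loan_id=14: (no match → NULL) → NULL
loan_id=15: rate_bp < 939 AND balance > 27393 → T5
loan_id=16: rate_bp < 1097 OR ltv >= 100 → T6
loan_id=17: rate_bp < 1294 → T3
loan_id=18: rate_bp < 939 AND balance > 27393 → T5
loan_id=19: rate_bp < 1097 OR ltv >= 100 → T6
loan_id=20: (no match → NULL) → NULL
loan_id=21: rate_bp < 939 AND balance > 27393 → T5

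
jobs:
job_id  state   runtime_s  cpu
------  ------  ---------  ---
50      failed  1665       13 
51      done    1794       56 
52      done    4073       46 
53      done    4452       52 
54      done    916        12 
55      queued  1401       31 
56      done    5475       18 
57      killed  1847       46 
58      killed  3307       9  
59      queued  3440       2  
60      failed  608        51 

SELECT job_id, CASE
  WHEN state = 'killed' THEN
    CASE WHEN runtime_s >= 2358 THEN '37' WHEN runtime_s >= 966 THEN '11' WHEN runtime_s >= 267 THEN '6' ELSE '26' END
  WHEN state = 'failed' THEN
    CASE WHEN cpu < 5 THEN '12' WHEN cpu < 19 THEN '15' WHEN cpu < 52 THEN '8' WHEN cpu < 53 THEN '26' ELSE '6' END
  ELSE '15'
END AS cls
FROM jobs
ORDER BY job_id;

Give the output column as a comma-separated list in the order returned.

15, 15, 15, 15, 15, 15, 15, 11, 37, 15, 8

job_id=50: state='failed' → inner[cpu < 19] → 15
job_id=51: state='done' → outer ELSE → 15
job_id=52: state='done' → outer ELSE → 15
job_id=53: state='done' → outer ELSE → 15
job_id=54: state='done' → outer ELSE → 15
job_id=55: state='queued' → outer ELSE → 15
job_id=56: state='done' → outer ELSE → 15
job_id=57: state='killed' → inner[runtime_s >= 966] → 11
job_id=58: state='killed' → inner[runtime_s >= 2358] → 37
job_id=59: state='queued' → outer ELSE → 15
job_id=60: state='failed' → inner[cpu < 52] → 8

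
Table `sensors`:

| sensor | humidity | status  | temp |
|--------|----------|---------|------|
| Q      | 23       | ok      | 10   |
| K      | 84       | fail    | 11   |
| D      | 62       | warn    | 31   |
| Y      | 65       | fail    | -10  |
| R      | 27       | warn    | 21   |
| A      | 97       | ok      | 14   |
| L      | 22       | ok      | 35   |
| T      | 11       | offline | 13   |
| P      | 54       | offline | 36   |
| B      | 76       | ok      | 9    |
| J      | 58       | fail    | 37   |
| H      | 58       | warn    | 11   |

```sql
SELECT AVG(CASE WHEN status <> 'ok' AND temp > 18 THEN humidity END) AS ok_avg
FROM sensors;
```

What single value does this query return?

50.25

sensor=Q: ✗
sensor=K: ✗
sensor=D: ✓ → 62
sensor=Y: ✗
sensor=R: ✓ → 27
sensor=A: ✗
sensor=L: ✗
sensor=T: ✗
sensor=P: ✓ → 54
sensor=B: ✗
sensor=J: ✓ → 58
sensor=H: ✗
ok_avg = (62 + 27 + 54 + 58) / 4 = 50.25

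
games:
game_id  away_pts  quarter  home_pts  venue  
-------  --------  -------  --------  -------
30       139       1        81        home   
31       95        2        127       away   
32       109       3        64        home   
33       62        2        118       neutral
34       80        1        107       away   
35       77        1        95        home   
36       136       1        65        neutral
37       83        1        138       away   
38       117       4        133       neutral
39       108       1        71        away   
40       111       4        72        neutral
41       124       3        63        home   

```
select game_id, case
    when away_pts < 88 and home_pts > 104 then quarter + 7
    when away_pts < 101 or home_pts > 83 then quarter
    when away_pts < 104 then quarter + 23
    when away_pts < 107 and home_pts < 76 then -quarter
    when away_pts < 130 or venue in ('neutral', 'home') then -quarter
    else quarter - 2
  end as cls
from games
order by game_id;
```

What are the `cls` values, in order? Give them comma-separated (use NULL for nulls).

game_id=30: away_pts < 130 or venue in ('neutral', 'home') → -1
game_id=31: away_pts < 101 or home_pts > 83 → 2
game_id=32: away_pts < 130 or venue in ('neutral', 'home') → -3
game_id=33: away_pts < 88 and home_pts > 104 → 9
game_id=34: away_pts < 88 and home_pts > 104 → 8
game_id=35: away_pts < 101 or home_pts > 83 → 1
game_id=36: away_pts < 130 or venue in ('neutral', 'home') → -1
game_id=37: away_pts < 88 and home_pts > 104 → 8
game_id=38: away_pts < 101 or home_pts > 83 → 4
game_id=39: away_pts < 130 or venue in ('neutral', 'home') → -1
game_id=40: away_pts < 130 or venue in ('neutral', 'home') → -4
game_id=41: away_pts < 130 or venue in ('neutral', 'home') → -3

-1, 2, -3, 9, 8, 1, -1, 8, 4, -1, -4, -3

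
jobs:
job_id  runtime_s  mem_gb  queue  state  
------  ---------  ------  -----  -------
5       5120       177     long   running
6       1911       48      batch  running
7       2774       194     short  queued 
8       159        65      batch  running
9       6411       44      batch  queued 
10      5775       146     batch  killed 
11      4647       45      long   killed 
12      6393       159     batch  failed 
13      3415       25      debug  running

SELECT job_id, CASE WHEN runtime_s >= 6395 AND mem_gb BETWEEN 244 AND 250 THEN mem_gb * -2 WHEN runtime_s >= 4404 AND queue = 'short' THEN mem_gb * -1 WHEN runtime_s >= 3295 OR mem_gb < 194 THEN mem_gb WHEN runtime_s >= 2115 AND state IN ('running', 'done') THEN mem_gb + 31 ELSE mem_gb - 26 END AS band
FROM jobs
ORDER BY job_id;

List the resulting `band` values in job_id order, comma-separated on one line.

177, 48, 168, 65, 44, 146, 45, 159, 25

job_id=5: runtime_s >= 3295 OR mem_gb < 194 → 177
job_id=6: runtime_s >= 3295 OR mem_gb < 194 → 48
job_id=7: ELSE → 168
job_id=8: runtime_s >= 3295 OR mem_gb < 194 → 65
job_id=9: runtime_s >= 3295 OR mem_gb < 194 → 44
job_id=10: runtime_s >= 3295 OR mem_gb < 194 → 146
job_id=11: runtime_s >= 3295 OR mem_gb < 194 → 45
job_id=12: runtime_s >= 3295 OR mem_gb < 194 → 159
job_id=13: runtime_s >= 3295 OR mem_gb < 194 → 25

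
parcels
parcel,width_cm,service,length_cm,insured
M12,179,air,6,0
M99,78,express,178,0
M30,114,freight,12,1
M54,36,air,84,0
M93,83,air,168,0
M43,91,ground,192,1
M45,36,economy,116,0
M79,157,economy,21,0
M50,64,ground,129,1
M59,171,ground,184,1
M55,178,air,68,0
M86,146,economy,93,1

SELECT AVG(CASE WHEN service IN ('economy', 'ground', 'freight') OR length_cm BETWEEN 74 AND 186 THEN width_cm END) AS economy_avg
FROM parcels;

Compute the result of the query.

97.6

parcel=M12: ✗
parcel=M99: ✓ → 78
parcel=M30: ✓ → 114
parcel=M54: ✓ → 36
parcel=M93: ✓ → 83
parcel=M43: ✓ → 91
parcel=M45: ✓ → 36
parcel=M79: ✓ → 157
parcel=M50: ✓ → 64
parcel=M59: ✓ → 171
parcel=M55: ✗
parcel=M86: ✓ → 146
economy_avg = (78 + 114 + 36 + 83 + 91 + 36 + 157 + 64 + 171 + 146) / 10 = 97.6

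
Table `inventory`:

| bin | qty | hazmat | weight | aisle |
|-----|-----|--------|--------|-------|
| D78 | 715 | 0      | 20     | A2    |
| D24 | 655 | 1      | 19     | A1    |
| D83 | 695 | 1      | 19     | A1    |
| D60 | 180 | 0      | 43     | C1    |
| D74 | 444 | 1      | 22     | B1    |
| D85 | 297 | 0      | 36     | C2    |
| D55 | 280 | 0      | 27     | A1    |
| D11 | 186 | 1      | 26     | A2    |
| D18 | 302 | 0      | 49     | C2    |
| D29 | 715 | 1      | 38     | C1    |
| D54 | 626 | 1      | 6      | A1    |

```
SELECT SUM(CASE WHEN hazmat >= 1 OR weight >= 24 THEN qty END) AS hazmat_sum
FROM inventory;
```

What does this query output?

4380

bin=D78: ✗
bin=D24: ✓ → 655
bin=D83: ✓ → 695
bin=D60: ✓ → 180
bin=D74: ✓ → 444
bin=D85: ✓ → 297
bin=D55: ✓ → 280
bin=D11: ✓ → 186
bin=D18: ✓ → 302
bin=D29: ✓ → 715
bin=D54: ✓ → 626
hazmat_sum = 655 + 695 + 180 + 444 + 297 + 280 + 186 + 302 + 715 + 626 = 4380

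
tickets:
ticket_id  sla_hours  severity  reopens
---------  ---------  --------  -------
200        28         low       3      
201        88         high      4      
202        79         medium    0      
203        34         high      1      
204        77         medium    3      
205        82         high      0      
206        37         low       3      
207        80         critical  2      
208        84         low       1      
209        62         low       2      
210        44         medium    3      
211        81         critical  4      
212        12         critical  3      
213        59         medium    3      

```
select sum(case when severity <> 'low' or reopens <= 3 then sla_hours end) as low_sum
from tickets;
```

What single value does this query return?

847

ticket_id=200: ✓ → 28
ticket_id=201: ✓ → 88
ticket_id=202: ✓ → 79
ticket_id=203: ✓ → 34
ticket_id=204: ✓ → 77
ticket_id=205: ✓ → 82
ticket_id=206: ✓ → 37
ticket_id=207: ✓ → 80
ticket_id=208: ✓ → 84
ticket_id=209: ✓ → 62
ticket_id=210: ✓ → 44
ticket_id=211: ✓ → 81
ticket_id=212: ✓ → 12
ticket_id=213: ✓ → 59
low_sum = 28 + 88 + 79 + 34 + 77 + 82 + 37 + 80 + 84 + 62 + 44 + 81 + 12 + 59 = 847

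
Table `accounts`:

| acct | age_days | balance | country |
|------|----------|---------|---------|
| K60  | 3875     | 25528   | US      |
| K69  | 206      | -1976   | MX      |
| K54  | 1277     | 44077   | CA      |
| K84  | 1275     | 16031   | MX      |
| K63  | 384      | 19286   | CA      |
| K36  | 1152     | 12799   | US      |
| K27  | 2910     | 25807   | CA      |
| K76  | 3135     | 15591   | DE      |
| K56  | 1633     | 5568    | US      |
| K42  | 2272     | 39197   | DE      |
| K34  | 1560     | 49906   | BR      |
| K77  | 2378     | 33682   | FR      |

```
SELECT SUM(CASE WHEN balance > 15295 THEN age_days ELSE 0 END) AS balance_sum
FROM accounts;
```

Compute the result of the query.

19066

acct=K60: ✓ → 3875
acct=K69: ✗
acct=K54: ✓ → 1277
acct=K84: ✓ → 1275
acct=K63: ✓ → 384
acct=K36: ✗
acct=K27: ✓ → 2910
acct=K76: ✓ → 3135
acct=K56: ✗
acct=K42: ✓ → 2272
acct=K34: ✓ → 1560
acct=K77: ✓ → 2378
balance_sum = 3875 + 1277 + 1275 + 384 + 2910 + 3135 + 2272 + 1560 + 2378 = 19066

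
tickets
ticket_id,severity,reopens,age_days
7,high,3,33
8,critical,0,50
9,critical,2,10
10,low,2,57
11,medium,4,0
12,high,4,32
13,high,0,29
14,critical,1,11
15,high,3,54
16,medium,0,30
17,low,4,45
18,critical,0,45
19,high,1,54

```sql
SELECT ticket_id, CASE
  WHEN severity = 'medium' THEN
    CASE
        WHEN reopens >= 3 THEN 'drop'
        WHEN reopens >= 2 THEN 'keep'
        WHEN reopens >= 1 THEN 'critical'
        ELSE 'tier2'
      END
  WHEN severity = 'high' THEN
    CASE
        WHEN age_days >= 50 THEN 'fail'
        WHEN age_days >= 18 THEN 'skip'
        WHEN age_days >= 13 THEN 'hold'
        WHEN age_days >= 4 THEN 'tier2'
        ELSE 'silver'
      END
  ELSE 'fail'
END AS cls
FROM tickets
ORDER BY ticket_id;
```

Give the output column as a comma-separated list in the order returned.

skip, fail, fail, fail, drop, skip, skip, fail, fail, tier2, fail, fail, fail

ticket_id=7: severity='high' → inner[age_days >= 18] → skip
ticket_id=8: severity='critical' → outer ELSE → fail
ticket_id=9: severity='critical' → outer ELSE → fail
ticket_id=10: severity='low' → outer ELSE → fail
ticket_id=11: severity='medium' → inner[reopens >= 3] → drop
ticket_id=12: severity='high' → inner[age_days >= 18] → skip
ticket_id=13: severity='high' → inner[age_days >= 18] → skip
ticket_id=14: severity='critical' → outer ELSE → fail
ticket_id=15: severity='high' → inner[age_days >= 50] → fail
ticket_id=16: severity='medium' → inner[ELSE] → tier2
ticket_id=17: severity='low' → outer ELSE → fail
ticket_id=18: severity='critical' → outer ELSE → fail
ticket_id=19: severity='high' → inner[age_days >= 50] → fail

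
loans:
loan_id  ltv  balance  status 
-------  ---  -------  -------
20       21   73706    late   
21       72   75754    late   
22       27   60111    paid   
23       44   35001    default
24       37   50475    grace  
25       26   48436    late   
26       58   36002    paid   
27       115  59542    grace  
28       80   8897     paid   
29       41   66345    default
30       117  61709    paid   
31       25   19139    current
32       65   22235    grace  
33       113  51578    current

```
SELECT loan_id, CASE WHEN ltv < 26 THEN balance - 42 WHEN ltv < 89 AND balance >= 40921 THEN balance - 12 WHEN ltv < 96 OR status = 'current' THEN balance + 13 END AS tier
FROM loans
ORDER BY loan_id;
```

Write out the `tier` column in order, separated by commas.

73664, 75742, 60099, 35014, 50463, 48424, 36015, NULL, 8910, 66333, NULL, 19097, 22248, 51591

loan_id=20: ltv < 26 → 73664
loan_id=21: ltv < 89 AND balance >= 40921 → 75742
loan_id=22: ltv < 89 AND balance >= 40921 → 60099
loan_id=23: ltv < 96 OR status = 'current' → 35014
loan_id=24: ltv < 89 AND balance >= 40921 → 50463
loan_id=25: ltv < 89 AND balance >= 40921 → 48424
loan_id=26: ltv < 96 OR status = 'current' → 36015
loan_id=27: (no match → NULL) → NULL
loan_id=28: ltv < 96 OR status = 'current' → 8910
loan_id=29: ltv < 89 AND balance >= 40921 → 66333
loan_id=30: (no match → NULL) → NULL
loan_id=31: ltv < 26 → 19097
loan_id=32: ltv < 96 OR status = 'current' → 22248
loan_id=33: ltv < 96 OR status = 'current' → 51591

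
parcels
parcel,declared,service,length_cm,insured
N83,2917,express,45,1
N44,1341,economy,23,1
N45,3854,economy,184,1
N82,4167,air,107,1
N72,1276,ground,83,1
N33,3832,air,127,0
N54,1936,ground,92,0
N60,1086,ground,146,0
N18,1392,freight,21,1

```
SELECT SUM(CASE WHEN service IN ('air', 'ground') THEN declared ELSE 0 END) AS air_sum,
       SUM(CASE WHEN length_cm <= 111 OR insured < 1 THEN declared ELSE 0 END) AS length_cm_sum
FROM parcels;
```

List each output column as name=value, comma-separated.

[air_sum: service IN ('air', 'ground')]
parcel=N83: ✗
parcel=N44: ✗
parcel=N45: ✗
parcel=N82: ✓ → 4167
parcel=N72: ✓ → 1276
parcel=N33: ✓ → 3832
parcel=N54: ✓ → 1936
parcel=N60: ✓ → 1086
parcel=N18: ✗
air_sum = 4167 + 1276 + 3832 + 1936 + 1086 = 12297
—
[length_cm_sum: length_cm <= 111 OR insured < 1]
parcel=N83: ✓ → 2917
parcel=N44: ✓ → 1341
parcel=N45: ✗
parcel=N82: ✓ → 4167
parcel=N72: ✓ → 1276
parcel=N33: ✓ → 3832
parcel=N54: ✓ → 1936
parcel=N60: ✓ → 1086
parcel=N18: ✓ → 1392
length_cm_sum = 2917 + 1341 + 4167 + 1276 + 3832 + 1936 + 1086 + 1392 = 17947

air_sum=12297, length_cm_sum=17947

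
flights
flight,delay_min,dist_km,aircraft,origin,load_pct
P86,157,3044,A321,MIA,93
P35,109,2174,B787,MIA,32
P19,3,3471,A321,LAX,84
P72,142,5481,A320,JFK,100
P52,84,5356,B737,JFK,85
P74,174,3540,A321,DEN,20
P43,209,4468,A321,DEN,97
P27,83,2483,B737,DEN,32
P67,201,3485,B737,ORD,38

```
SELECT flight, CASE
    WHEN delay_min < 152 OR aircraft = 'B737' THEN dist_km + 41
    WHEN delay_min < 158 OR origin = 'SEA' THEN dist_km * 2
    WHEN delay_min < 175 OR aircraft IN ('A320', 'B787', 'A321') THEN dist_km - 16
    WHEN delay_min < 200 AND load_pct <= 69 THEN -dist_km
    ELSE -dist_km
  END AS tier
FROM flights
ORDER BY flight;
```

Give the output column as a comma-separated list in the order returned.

3512, 2524, 2215, 4452, 5397, 3526, 5522, 3524, 6088

flight=P19: delay_min < 152 OR aircraft = 'B737' → 3512
flight=P27: delay_min < 152 OR aircraft = 'B737' → 2524
flight=P35: delay_min < 152 OR aircraft = 'B737' → 2215
flight=P43: delay_min < 175 OR aircraft IN ('A320', 'B787', 'A321') → 4452
flight=P52: delay_min < 152 OR aircraft = 'B737' → 5397
flight=P67: delay_min < 152 OR aircraft = 'B737' → 3526
flight=P72: delay_min < 152 OR aircraft = 'B737' → 5522
flight=P74: delay_min < 175 OR aircraft IN ('A320', 'B787', 'A321') → 3524
flight=P86: delay_min < 158 OR origin = 'SEA' → 6088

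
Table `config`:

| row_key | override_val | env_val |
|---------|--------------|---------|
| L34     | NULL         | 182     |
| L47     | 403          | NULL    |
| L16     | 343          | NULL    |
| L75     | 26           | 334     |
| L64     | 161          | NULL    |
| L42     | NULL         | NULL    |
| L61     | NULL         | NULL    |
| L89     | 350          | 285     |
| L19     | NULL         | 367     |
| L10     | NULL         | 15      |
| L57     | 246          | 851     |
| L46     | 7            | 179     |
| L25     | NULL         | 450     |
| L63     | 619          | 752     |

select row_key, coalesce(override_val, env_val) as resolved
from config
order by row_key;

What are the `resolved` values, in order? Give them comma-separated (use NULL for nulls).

row_key=L10: override_val=NULL, env_val=15 → 15
row_key=L16: override_val=343 → 343
row_key=L19: override_val=NULL, env_val=367 → 367
row_key=L25: override_val=NULL, env_val=450 → 450
row_key=L34: override_val=NULL, env_val=182 → 182
row_key=L42: override_val=NULL, env_val=NULL (all NULL) → NULL
row_key=L46: override_val=7 → 7
row_key=L47: override_val=403 → 403
row_key=L57: override_val=246 → 246
row_key=L61: override_val=NULL, env_val=NULL (all NULL) → NULL
row_key=L63: override_val=619 → 619
row_key=L64: override_val=161 → 161
row_key=L75: override_val=26 → 26
row_key=L89: override_val=350 → 350

15, 343, 367, 450, 182, NULL, 7, 403, 246, NULL, 619, 161, 26, 350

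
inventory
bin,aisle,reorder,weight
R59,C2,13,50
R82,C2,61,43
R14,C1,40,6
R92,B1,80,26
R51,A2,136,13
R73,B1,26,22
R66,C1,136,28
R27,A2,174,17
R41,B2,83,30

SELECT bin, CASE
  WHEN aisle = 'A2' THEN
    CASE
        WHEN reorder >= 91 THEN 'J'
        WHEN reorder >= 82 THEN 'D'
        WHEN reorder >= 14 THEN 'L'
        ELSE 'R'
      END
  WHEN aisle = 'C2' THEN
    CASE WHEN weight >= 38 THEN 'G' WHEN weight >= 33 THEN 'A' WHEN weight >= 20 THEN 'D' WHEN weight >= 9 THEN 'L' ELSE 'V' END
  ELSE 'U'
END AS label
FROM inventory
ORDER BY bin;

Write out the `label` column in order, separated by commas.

U, J, U, J, G, U, U, G, U

bin=R14: aisle='C1' → outer ELSE → U
bin=R27: aisle='A2' → inner[reorder >= 91] → J
bin=R41: aisle='B2' → outer ELSE → U
bin=R51: aisle='A2' → inner[reorder >= 91] → J
bin=R59: aisle='C2' → inner[weight >= 38] → G
bin=R66: aisle='C1' → outer ELSE → U
bin=R73: aisle='B1' → outer ELSE → U
bin=R82: aisle='C2' → inner[weight >= 38] → G
bin=R92: aisle='B1' → outer ELSE → U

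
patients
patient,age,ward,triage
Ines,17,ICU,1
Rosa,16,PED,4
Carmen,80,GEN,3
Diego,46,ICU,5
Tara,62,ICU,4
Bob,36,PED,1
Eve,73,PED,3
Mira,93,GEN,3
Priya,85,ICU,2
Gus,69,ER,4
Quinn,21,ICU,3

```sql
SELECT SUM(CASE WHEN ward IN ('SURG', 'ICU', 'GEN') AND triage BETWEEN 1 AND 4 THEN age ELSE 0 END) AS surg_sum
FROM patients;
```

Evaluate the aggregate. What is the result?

patient=Ines: ✓ → 17
patient=Rosa: ✗
patient=Carmen: ✓ → 80
patient=Diego: ✗
patient=Tara: ✓ → 62
patient=Bob: ✗
patient=Eve: ✗
patient=Mira: ✓ → 93
patient=Priya: ✓ → 85
patient=Gus: ✗
patient=Quinn: ✓ → 21
surg_sum = 17 + 80 + 62 + 93 + 85 + 21 = 358

358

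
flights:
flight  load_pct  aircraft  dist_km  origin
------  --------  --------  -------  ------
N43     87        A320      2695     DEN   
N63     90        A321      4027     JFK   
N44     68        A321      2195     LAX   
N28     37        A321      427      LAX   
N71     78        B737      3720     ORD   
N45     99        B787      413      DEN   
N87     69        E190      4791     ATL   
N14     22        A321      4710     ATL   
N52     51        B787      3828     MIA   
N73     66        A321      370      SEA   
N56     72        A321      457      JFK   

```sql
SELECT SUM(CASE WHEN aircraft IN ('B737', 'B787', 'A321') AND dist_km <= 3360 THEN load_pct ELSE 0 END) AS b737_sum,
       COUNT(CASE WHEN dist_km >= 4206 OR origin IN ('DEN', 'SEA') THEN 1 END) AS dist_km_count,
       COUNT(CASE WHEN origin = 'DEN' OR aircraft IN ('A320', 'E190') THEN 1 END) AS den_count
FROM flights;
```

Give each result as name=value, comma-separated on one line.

b737_sum=342, dist_km_count=5, den_count=3

[b737_sum: aircraft IN ('B737', 'B787', 'A321') AND dist_km <= 3360]
flight=N43: ✗
flight=N63: ✗
flight=N44: ✓ → 68
flight=N28: ✓ → 37
flight=N71: ✗
flight=N45: ✓ → 99
flight=N87: ✗
flight=N14: ✗
flight=N52: ✗
flight=N73: ✓ → 66
flight=N56: ✓ → 72
b737_sum = 68 + 37 + 99 + 66 + 72 = 342
—
[dist_km_count: dist_km >= 4206 OR origin IN ('DEN', 'SEA')]
flight=N43: ✓ → 1
flight=N63: ✗
flight=N44: ✗
flight=N28: ✗
flight=N71: ✗
flight=N45: ✓ → 1
flight=N87: ✓ → 1
flight=N14: ✓ → 1
flight=N52: ✗
flight=N73: ✓ → 1
flight=N56: ✗
dist_km_count = COUNT(1, 1, 1, 1, 1) = 5
—
[den_count: origin = 'DEN' OR aircraft IN ('A320', 'E190')]
flight=N43: ✓ → 1
flight=N63: ✗
flight=N44: ✗
flight=N28: ✗
flight=N71: ✗
flight=N45: ✓ → 1
flight=N87: ✓ → 1
flight=N14: ✗
flight=N52: ✗
flight=N73: ✗
flight=N56: ✗
den_count = COUNT(1, 1, 1) = 3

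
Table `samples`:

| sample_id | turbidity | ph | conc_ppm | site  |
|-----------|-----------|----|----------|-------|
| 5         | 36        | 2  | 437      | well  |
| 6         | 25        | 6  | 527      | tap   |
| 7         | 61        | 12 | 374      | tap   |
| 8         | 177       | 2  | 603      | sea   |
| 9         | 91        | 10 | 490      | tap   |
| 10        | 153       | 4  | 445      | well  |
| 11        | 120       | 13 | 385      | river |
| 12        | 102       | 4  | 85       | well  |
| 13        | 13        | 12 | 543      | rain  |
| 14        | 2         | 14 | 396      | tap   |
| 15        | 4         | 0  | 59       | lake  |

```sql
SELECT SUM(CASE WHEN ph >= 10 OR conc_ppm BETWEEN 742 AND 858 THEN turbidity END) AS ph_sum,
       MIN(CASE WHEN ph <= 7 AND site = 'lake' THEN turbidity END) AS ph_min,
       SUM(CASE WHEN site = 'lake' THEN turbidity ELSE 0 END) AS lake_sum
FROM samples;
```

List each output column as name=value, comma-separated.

[ph_sum: ph >= 10 OR conc_ppm BETWEEN 742 AND 858]
sample_id=5: ✗
sample_id=6: ✗
sample_id=7: ✓ → 61
sample_id=8: ✗
sample_id=9: ✓ → 91
sample_id=10: ✗
sample_id=11: ✓ → 120
sample_id=12: ✗
sample_id=13: ✓ → 13
sample_id=14: ✓ → 2
sample_id=15: ✗
ph_sum = 61 + 91 + 120 + 13 + 2 = 287
—
[ph_min: ph <= 7 AND site = 'lake']
sample_id=5: ✗
sample_id=6: ✗
sample_id=7: ✗
sample_id=8: ✗
sample_id=9: ✗
sample_id=10: ✗
sample_id=11: ✗
sample_id=12: ✗
sample_id=13: ✗
sample_id=14: ✗
sample_id=15: ✓ → 4
ph_min = MIN(4) = 4
—
[lake_sum: site = 'lake']
sample_id=5: ✗
sample_id=6: ✗
sample_id=7: ✗
sample_id=8: ✗
sample_id=9: ✗
sample_id=10: ✗
sample_id=11: ✗
sample_id=12: ✗
sample_id=13: ✗
sample_id=14: ✗
sample_id=15: ✓ → 4
lake_sum = 4

ph_sum=287, ph_min=4, lake_sum=4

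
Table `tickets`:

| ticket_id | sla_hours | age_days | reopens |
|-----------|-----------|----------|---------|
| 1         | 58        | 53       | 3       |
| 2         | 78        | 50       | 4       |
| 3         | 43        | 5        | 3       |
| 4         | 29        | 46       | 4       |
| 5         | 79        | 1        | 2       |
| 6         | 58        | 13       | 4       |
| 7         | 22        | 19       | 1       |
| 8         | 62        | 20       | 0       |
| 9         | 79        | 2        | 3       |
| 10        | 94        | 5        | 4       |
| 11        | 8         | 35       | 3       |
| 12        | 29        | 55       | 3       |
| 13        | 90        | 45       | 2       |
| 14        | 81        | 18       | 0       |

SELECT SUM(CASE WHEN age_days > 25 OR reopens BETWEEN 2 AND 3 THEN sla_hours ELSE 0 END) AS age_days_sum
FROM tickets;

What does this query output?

ticket_id=1: ✓ → 58
ticket_id=2: ✓ → 78
ticket_id=3: ✓ → 43
ticket_id=4: ✓ → 29
ticket_id=5: ✓ → 79
ticket_id=6: ✗
ticket_id=7: ✗
ticket_id=8: ✗
ticket_id=9: ✓ → 79
ticket_id=10: ✗
ticket_id=11: ✓ → 8
ticket_id=12: ✓ → 29
ticket_id=13: ✓ → 90
ticket_id=14: ✗
age_days_sum = 58 + 78 + 43 + 29 + 79 + 79 + 8 + 29 + 90 = 493

493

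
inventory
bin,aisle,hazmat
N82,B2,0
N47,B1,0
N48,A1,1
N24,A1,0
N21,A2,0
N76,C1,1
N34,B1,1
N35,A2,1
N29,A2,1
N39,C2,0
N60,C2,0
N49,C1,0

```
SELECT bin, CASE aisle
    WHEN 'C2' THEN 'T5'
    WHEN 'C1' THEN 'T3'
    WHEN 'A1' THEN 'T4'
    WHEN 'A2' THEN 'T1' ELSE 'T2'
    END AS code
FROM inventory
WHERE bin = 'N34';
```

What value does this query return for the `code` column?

T2

bin = N34: aisle=B1, hazmat=1.
aisle='C2' → false
aisle='C1' → false
aisle='A1' → false
aisle='A2' → false
No prior WHEN matched → ELSE → T2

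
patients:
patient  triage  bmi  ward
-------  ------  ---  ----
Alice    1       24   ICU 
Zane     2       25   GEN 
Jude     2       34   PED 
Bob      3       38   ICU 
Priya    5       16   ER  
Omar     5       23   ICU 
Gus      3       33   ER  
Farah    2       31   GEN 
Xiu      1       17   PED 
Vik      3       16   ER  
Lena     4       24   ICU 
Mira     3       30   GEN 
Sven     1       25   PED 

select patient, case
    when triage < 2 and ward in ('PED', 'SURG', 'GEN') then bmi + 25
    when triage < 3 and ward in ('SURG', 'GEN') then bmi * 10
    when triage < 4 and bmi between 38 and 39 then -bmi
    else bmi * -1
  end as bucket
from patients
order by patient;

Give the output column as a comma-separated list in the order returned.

patient=Alice: ELSE → -24
patient=Bob: triage < 4 and bmi between 38 and 39 → -38
patient=Farah: triage < 3 and ward in ('SURG', 'GEN') → 310
patient=Gus: ELSE → -33
patient=Jude: ELSE → -34
patient=Lena: ELSE → -24
patient=Mira: ELSE → -30
patient=Omar: ELSE → -23
patient=Priya: ELSE → -16
patient=Sven: triage < 2 and ward in ('PED', 'SURG', 'GEN') → 50
patient=Vik: ELSE → -16
patient=Xiu: triage < 2 and ward in ('PED', 'SURG', 'GEN') → 42
patient=Zane: triage < 3 and ward in ('SURG', 'GEN') → 250

-24, -38, 310, -33, -34, -24, -30, -23, -16, 50, -16, 42, 250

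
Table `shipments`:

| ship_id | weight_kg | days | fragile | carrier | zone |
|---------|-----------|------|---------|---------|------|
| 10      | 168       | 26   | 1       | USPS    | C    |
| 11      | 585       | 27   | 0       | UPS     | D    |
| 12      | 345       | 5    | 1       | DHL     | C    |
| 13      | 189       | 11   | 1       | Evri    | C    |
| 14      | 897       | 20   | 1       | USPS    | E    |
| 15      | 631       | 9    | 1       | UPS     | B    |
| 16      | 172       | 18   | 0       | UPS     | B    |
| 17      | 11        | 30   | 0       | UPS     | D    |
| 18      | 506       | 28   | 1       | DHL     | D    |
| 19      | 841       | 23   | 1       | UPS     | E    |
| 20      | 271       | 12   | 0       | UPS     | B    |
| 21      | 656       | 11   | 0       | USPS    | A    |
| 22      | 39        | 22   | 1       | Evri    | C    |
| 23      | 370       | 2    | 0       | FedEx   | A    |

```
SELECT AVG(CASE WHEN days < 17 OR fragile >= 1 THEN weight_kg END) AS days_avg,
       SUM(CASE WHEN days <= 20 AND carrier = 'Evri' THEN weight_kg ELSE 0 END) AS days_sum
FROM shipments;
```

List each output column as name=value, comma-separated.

days_avg=446.6363636364, days_sum=189

[days_avg: days < 17 OR fragile >= 1]
ship_id=10: ✓ → 168
ship_id=11: ✗
ship_id=12: ✓ → 345
ship_id=13: ✓ → 189
ship_id=14: ✓ → 897
ship_id=15: ✓ → 631
ship_id=16: ✗
ship_id=17: ✗
ship_id=18: ✓ → 506
ship_id=19: ✓ → 841
ship_id=20: ✓ → 271
ship_id=21: ✓ → 656
ship_id=22: ✓ → 39
ship_id=23: ✓ → 370
days_avg = (168 + 345 + 189 + 897 + 631 + 506 + 841 + 271 + 656 + 39 + 370) / 11 = 446.6363636364
—
[days_sum: days <= 20 AND carrier = 'Evri']
ship_id=10: ✗
ship_id=11: ✗
ship_id=12: ✗
ship_id=13: ✓ → 189
ship_id=14: ✗
ship_id=15: ✗
ship_id=16: ✗
ship_id=17: ✗
ship_id=18: ✗
ship_id=19: ✗
ship_id=20: ✗
ship_id=21: ✗
ship_id=22: ✗
ship_id=23: ✗
days_sum = 189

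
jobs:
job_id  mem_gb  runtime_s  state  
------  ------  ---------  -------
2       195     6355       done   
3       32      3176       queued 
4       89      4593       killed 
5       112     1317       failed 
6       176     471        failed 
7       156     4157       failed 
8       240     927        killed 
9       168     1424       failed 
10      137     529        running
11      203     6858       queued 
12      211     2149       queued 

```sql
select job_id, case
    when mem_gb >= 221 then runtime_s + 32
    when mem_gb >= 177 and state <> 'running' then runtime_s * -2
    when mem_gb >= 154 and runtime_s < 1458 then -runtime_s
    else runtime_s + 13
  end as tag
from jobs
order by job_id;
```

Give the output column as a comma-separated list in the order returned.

job_id=2: mem_gb >= 177 and state <> 'running' → -12710
job_id=3: ELSE → 3189
job_id=4: ELSE → 4606
job_id=5: ELSE → 1330
job_id=6: mem_gb >= 154 and runtime_s < 1458 → -471
job_id=7: ELSE → 4170
job_id=8: mem_gb >= 221 → 959
job_id=9: mem_gb >= 154 and runtime_s < 1458 → -1424
job_id=10: ELSE → 542
job_id=11: mem_gb >= 177 and state <> 'running' → -13716
job_id=12: mem_gb >= 177 and state <> 'running' → -4298

-12710, 3189, 4606, 1330, -471, 4170, 959, -1424, 542, -13716, -4298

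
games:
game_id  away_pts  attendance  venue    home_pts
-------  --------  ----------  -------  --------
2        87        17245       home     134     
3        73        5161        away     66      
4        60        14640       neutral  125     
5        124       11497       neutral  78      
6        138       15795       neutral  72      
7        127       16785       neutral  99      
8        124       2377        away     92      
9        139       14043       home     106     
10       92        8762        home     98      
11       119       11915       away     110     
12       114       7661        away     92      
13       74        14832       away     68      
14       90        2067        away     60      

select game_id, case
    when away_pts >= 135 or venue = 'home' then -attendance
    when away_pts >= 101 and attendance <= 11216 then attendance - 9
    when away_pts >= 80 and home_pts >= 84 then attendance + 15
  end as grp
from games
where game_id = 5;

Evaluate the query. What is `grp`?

NULL

game_id = 5: away_pts=124, attendance=11497, venue=neutral, home_pts=78.
away_pts >= 135 or venue = 'home' → false
away_pts >= 101 and attendance <= 11216 → false
away_pts >= 80 and home_pts >= 84 → false
No WHEN matched and there is no ELSE, so the CASE yields NULL.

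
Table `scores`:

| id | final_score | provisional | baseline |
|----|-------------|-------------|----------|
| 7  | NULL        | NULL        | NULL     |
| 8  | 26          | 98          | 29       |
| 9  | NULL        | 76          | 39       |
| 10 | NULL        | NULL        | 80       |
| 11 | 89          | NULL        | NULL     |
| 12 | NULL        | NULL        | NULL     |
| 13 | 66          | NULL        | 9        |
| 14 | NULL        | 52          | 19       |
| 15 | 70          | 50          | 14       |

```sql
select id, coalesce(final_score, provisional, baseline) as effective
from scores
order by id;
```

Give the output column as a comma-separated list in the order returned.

id=7: final_score=NULL, provisional=NULL, baseline=NULL (all NULL) → NULL
id=8: final_score=26 → 26
id=9: final_score=NULL, provisional=76 → 76
id=10: final_score=NULL, provisional=NULL, baseline=80 → 80
id=11: final_score=89 → 89
id=12: final_score=NULL, provisional=NULL, baseline=NULL (all NULL) → NULL
id=13: final_score=66 → 66
id=14: final_score=NULL, provisional=52 → 52
id=15: final_score=70 → 70

NULL, 26, 76, 80, 89, NULL, 66, 52, 70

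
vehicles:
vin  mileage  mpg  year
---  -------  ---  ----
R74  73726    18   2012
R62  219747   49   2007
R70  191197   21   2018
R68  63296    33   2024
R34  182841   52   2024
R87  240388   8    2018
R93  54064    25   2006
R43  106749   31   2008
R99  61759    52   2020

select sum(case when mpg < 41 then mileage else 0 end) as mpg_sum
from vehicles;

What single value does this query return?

729420

vin=R74: ✓ → 73726
vin=R62: ✗
vin=R70: ✓ → 191197
vin=R68: ✓ → 63296
vin=R34: ✗
vin=R87: ✓ → 240388
vin=R93: ✓ → 54064
vin=R43: ✓ → 106749
vin=R99: ✗
mpg_sum = 73726 + 191197 + 63296 + 240388 + 54064 + 106749 = 729420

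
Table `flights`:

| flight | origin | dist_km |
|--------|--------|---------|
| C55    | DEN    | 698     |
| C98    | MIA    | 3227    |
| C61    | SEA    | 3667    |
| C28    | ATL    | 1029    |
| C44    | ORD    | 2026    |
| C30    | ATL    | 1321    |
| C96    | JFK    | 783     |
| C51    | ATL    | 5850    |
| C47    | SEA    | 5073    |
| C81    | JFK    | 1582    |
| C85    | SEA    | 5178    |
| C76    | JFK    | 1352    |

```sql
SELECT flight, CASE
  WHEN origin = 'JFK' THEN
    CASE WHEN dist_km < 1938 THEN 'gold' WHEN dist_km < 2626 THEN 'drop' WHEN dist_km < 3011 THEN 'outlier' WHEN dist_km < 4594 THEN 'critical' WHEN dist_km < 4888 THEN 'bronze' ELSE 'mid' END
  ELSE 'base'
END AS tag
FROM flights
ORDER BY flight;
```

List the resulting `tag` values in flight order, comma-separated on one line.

base, base, base, base, base, base, base, gold, gold, base, gold, base

flight=C28: origin='ATL' → outer ELSE → base
flight=C30: origin='ATL' → outer ELSE → base
flight=C44: origin='ORD' → outer ELSE → base
flight=C47: origin='SEA' → outer ELSE → base
flight=C51: origin='ATL' → outer ELSE → base
flight=C55: origin='DEN' → outer ELSE → base
flight=C61: origin='SEA' → outer ELSE → base
flight=C76: origin='JFK' → inner[dist_km < 1938] → gold
flight=C81: origin='JFK' → inner[dist_km < 1938] → gold
flight=C85: origin='SEA' → outer ELSE → base
flight=C96: origin='JFK' → inner[dist_km < 1938] → gold
flight=C98: origin='MIA' → outer ELSE → base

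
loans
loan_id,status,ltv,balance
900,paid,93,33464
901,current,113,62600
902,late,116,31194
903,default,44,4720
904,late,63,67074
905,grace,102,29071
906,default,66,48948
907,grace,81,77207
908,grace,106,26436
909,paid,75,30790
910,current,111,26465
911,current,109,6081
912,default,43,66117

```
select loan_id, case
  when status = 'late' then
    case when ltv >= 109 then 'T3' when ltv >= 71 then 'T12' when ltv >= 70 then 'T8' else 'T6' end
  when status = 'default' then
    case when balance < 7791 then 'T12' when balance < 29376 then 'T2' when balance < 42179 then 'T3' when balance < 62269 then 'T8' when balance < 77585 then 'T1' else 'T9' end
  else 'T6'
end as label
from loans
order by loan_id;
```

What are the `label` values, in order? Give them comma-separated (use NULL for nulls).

loan_id=900: status='paid' → outer ELSE → T6
loan_id=901: status='current' → outer ELSE → T6
loan_id=902: status='late' → inner[ltv >= 109] → T3
loan_id=903: status='default' → inner[balance < 7791] → T12
loan_id=904: status='late' → inner[ELSE] → T6
loan_id=905: status='grace' → outer ELSE → T6
loan_id=906: status='default' → inner[balance < 62269] → T8
loan_id=907: status='grace' → outer ELSE → T6
loan_id=908: status='grace' → outer ELSE → T6
loan_id=909: status='paid' → outer ELSE → T6
loan_id=910: status='current' → outer ELSE → T6
loan_id=911: status='current' → outer ELSE → T6
loan_id=912: status='default' → inner[balance < 77585] → T1

T6, T6, T3, T12, T6, T6, T8, T6, T6, T6, T6, T6, T1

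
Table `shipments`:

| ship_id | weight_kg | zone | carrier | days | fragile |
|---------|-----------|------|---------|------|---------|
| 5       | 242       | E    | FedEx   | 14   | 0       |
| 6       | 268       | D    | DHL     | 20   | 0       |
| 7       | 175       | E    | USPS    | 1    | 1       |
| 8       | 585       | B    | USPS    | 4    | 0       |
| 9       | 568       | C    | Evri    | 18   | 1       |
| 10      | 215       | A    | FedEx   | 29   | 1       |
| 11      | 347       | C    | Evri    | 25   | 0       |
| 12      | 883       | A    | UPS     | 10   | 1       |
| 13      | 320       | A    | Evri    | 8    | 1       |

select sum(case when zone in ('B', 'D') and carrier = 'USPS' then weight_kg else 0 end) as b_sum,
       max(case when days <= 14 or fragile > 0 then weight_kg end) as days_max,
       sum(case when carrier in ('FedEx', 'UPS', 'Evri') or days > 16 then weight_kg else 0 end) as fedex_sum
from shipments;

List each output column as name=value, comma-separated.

b_sum=585, days_max=883, fedex_sum=2843

[b_sum: zone in ('B', 'D') and carrier = 'USPS']
ship_id=5: ✗
ship_id=6: ✗
ship_id=7: ✗
ship_id=8: ✓ → 585
ship_id=9: ✗
ship_id=10: ✗
ship_id=11: ✗
ship_id=12: ✗
ship_id=13: ✗
b_sum = 585
—
[days_max: days <= 14 or fragile > 0]
ship_id=5: ✓ → 242
ship_id=6: ✗
ship_id=7: ✓ → 175
ship_id=8: ✓ → 585
ship_id=9: ✓ → 568
ship_id=10: ✓ → 215
ship_id=11: ✗
ship_id=12: ✓ → 883
ship_id=13: ✓ → 320
days_max = MAX(242, 175, 585, 568, 215, 883, 320) = 883
—
[fedex_sum: carrier in ('FedEx', 'UPS', 'Evri') or days > 16]
ship_id=5: ✓ → 242
ship_id=6: ✓ → 268
ship_id=7: ✗
ship_id=8: ✗
ship_id=9: ✓ → 568
ship_id=10: ✓ → 215
ship_id=11: ✓ → 347
ship_id=12: ✓ → 883
ship_id=13: ✓ → 320
fedex_sum = 242 + 268 + 568 + 215 + 347 + 883 + 320 = 2843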